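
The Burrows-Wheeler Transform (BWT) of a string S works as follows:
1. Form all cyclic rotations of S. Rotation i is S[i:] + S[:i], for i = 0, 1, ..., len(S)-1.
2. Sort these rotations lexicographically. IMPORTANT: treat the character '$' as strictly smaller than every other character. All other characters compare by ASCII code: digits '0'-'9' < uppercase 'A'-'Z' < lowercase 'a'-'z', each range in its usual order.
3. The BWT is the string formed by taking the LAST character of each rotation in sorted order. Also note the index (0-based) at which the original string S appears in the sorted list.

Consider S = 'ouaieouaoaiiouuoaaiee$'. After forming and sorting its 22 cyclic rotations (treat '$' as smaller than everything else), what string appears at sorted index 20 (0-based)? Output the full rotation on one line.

Answer: uoaaiee$ouaieouaoaiiou

Derivation:
All 22 rotations (rotation i = S[i:]+S[:i]):
  rot[0] = ouaieouaoaiiouuoaaiee$
  rot[1] = uaieouaoaiiouuoaaiee$o
  rot[2] = aieouaoaiiouuoaaiee$ou
  rot[3] = ieouaoaiiouuoaaiee$oua
  rot[4] = eouaoaiiouuoaaiee$ouai
  rot[5] = ouaoaiiouuoaaiee$ouaie
  rot[6] = uaoaiiouuoaaiee$ouaieo
  rot[7] = aoaiiouuoaaiee$ouaieou
  rot[8] = oaiiouuoaaiee$ouaieoua
  rot[9] = aiiouuoaaiee$ouaieouao
  rot[10] = iiouuoaaiee$ouaieouaoa
  rot[11] = iouuoaaiee$ouaieouaoai
  rot[12] = ouuoaaiee$ouaieouaoaii
  rot[13] = uuoaaiee$ouaieouaoaiio
  rot[14] = uoaaiee$ouaieouaoaiiou
  rot[15] = oaaiee$ouaieouaoaiiouu
  rot[16] = aaiee$ouaieouaoaiiouuo
  rot[17] = aiee$ouaieouaoaiiouuoa
  rot[18] = iee$ouaieouaoaiiouuoaa
  rot[19] = ee$ouaieouaoaiiouuoaai
  rot[20] = e$ouaieouaoaiiouuoaaie
  rot[21] = $ouaieouaoaiiouuoaaiee
Sorted (with $ < everything):
  sorted[0] = $ouaieouaoaiiouuoaaiee
  sorted[1] = aaiee$ouaieouaoaiiouuo
  sorted[2] = aiee$ouaieouaoaiiouuoa
  sorted[3] = aieouaoaiiouuoaaiee$ou
  sorted[4] = aiiouuoaaiee$ouaieouao
  sorted[5] = aoaiiouuoaaiee$ouaieou
  sorted[6] = e$ouaieouaoaiiouuoaaie
  sorted[7] = ee$ouaieouaoaiiouuoaai
  sorted[8] = eouaoaiiouuoaaiee$ouai
  sorted[9] = iee$ouaieouaoaiiouuoaa
  sorted[10] = ieouaoaiiouuoaaiee$oua
  sorted[11] = iiouuoaaiee$ouaieouaoa
  sorted[12] = iouuoaaiee$ouaieouaoai
  sorted[13] = oaaiee$ouaieouaoaiiouu
  sorted[14] = oaiiouuoaaiee$ouaieoua
  sorted[15] = ouaieouaoaiiouuoaaiee$
  sorted[16] = ouaoaiiouuoaaiee$ouaie
  sorted[17] = ouuoaaiee$ouaieouaoaii
  sorted[18] = uaieouaoaiiouuoaaiee$o
  sorted[19] = uaoaiiouuoaaiee$ouaieo
  sorted[20] = uoaaiee$ouaieouaoaiiou
  sorted[21] = uuoaaiee$ouaieouaoaiio
sorted[20] = uoaaiee$ouaieouaoaiiou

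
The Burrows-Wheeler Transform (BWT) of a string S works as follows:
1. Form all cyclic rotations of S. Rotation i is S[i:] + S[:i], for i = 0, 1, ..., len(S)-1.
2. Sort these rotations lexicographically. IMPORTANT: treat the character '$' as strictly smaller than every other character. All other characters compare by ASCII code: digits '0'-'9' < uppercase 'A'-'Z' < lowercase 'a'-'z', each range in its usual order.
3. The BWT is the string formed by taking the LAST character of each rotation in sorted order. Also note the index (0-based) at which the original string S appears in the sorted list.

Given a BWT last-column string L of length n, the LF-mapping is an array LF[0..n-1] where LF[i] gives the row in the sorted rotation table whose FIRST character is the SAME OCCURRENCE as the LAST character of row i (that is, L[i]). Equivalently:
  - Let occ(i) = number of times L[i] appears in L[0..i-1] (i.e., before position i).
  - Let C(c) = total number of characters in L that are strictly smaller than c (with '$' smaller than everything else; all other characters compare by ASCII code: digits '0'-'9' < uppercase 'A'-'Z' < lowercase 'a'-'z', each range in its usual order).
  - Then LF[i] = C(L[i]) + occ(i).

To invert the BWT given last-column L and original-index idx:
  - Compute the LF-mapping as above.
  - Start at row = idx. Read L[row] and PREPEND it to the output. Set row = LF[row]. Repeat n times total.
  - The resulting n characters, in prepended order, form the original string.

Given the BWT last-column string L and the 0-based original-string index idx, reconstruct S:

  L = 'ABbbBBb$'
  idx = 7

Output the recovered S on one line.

LF mapping: 1 2 5 6 3 4 7 0
Walk LF starting at row 7, prepending L[row]:
  step 1: row=7, L[7]='$', prepend. Next row=LF[7]=0
  step 2: row=0, L[0]='A', prepend. Next row=LF[0]=1
  step 3: row=1, L[1]='B', prepend. Next row=LF[1]=2
  step 4: row=2, L[2]='b', prepend. Next row=LF[2]=5
  step 5: row=5, L[5]='B', prepend. Next row=LF[5]=4
  step 6: row=4, L[4]='B', prepend. Next row=LF[4]=3
  step 7: row=3, L[3]='b', prepend. Next row=LF[3]=6
  step 8: row=6, L[6]='b', prepend. Next row=LF[6]=7
Reversed output: bbBBbBA$

Answer: bbBBbBA$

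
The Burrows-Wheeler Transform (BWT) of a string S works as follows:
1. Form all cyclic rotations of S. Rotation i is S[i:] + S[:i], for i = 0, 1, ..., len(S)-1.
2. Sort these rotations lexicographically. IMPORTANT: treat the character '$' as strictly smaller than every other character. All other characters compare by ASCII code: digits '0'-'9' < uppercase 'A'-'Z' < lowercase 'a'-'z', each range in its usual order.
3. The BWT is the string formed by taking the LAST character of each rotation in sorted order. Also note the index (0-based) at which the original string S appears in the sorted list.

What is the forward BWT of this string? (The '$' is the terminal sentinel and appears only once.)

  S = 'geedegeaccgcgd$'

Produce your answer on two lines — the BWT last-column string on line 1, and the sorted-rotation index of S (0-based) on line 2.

All 15 rotations (rotation i = S[i:]+S[:i]):
  rot[0] = geedegeaccgcgd$
  rot[1] = eedegeaccgcgd$g
  rot[2] = edegeaccgcgd$ge
  rot[3] = degeaccgcgd$gee
  rot[4] = egeaccgcgd$geed
  rot[5] = geaccgcgd$geede
  rot[6] = eaccgcgd$geedeg
  rot[7] = accgcgd$geedege
  rot[8] = ccgcgd$geedegea
  rot[9] = cgcgd$geedegeac
  rot[10] = gcgd$geedegeacc
  rot[11] = cgd$geedegeaccg
  rot[12] = gd$geedegeaccgc
  rot[13] = d$geedegeaccgcg
  rot[14] = $geedegeaccgcgd
Sorted (with $ < everything):
  sorted[0] = $geedegeaccgcgd  (last char: 'd')
  sorted[1] = accgcgd$geedege  (last char: 'e')
  sorted[2] = ccgcgd$geedegea  (last char: 'a')
  sorted[3] = cgcgd$geedegeac  (last char: 'c')
  sorted[4] = cgd$geedegeaccg  (last char: 'g')
  sorted[5] = d$geedegeaccgcg  (last char: 'g')
  sorted[6] = degeaccgcgd$gee  (last char: 'e')
  sorted[7] = eaccgcgd$geedeg  (last char: 'g')
  sorted[8] = edegeaccgcgd$ge  (last char: 'e')
  sorted[9] = eedegeaccgcgd$g  (last char: 'g')
  sorted[10] = egeaccgcgd$geed  (last char: 'd')
  sorted[11] = gcgd$geedegeacc  (last char: 'c')
  sorted[12] = gd$geedegeaccgc  (last char: 'c')
  sorted[13] = geaccgcgd$geede  (last char: 'e')
  sorted[14] = geedegeaccgcgd$  (last char: '$')
Last column: deacggegegdcce$
Original string S is at sorted index 14

Answer: deacggegegdcce$
14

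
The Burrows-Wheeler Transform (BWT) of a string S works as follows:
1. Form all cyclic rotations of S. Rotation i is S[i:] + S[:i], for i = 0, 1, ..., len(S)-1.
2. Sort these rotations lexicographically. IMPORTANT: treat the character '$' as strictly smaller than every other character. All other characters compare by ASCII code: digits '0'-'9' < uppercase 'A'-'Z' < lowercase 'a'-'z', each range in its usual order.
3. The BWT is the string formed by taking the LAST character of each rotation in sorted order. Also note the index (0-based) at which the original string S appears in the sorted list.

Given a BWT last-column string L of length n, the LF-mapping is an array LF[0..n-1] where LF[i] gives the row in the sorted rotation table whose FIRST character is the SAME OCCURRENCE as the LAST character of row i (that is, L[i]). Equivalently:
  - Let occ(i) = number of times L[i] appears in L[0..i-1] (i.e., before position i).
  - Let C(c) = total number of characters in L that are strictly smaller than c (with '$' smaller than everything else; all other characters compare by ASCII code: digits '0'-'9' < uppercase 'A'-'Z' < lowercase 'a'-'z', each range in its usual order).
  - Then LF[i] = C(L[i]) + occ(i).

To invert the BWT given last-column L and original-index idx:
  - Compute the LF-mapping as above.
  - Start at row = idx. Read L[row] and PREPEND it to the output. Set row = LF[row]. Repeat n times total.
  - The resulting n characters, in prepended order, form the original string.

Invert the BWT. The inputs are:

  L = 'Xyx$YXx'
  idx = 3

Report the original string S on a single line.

Answer: YxXxyX$

Derivation:
LF mapping: 1 6 4 0 3 2 5
Walk LF starting at row 3, prepending L[row]:
  step 1: row=3, L[3]='$', prepend. Next row=LF[3]=0
  step 2: row=0, L[0]='X', prepend. Next row=LF[0]=1
  step 3: row=1, L[1]='y', prepend. Next row=LF[1]=6
  step 4: row=6, L[6]='x', prepend. Next row=LF[6]=5
  step 5: row=5, L[5]='X', prepend. Next row=LF[5]=2
  step 6: row=2, L[2]='x', prepend. Next row=LF[2]=4
  step 7: row=4, L[4]='Y', prepend. Next row=LF[4]=3
Reversed output: YxXxyX$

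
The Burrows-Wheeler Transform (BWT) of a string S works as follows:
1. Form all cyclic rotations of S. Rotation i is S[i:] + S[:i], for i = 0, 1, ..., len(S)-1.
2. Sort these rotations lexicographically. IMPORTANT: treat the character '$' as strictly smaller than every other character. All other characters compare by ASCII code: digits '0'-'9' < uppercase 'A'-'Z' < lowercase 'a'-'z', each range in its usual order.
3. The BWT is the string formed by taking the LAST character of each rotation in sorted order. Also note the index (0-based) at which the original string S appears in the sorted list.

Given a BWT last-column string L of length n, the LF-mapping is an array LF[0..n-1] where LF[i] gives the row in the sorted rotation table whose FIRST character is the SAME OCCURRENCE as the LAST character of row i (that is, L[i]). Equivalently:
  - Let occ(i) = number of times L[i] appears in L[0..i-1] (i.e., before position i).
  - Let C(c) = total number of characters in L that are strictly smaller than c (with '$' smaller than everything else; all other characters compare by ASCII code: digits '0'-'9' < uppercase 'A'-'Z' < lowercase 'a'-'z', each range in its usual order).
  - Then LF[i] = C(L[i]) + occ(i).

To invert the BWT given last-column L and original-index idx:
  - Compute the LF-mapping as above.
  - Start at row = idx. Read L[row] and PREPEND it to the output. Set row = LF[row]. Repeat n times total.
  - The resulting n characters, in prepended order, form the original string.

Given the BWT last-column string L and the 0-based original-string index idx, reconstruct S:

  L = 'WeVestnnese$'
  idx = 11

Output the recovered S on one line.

Answer: tennesseeVW$

Derivation:
LF mapping: 2 3 1 4 9 11 7 8 5 10 6 0
Walk LF starting at row 11, prepending L[row]:
  step 1: row=11, L[11]='$', prepend. Next row=LF[11]=0
  step 2: row=0, L[0]='W', prepend. Next row=LF[0]=2
  step 3: row=2, L[2]='V', prepend. Next row=LF[2]=1
  step 4: row=1, L[1]='e', prepend. Next row=LF[1]=3
  step 5: row=3, L[3]='e', prepend. Next row=LF[3]=4
  step 6: row=4, L[4]='s', prepend. Next row=LF[4]=9
  step 7: row=9, L[9]='s', prepend. Next row=LF[9]=10
  step 8: row=10, L[10]='e', prepend. Next row=LF[10]=6
  step 9: row=6, L[6]='n', prepend. Next row=LF[6]=7
  step 10: row=7, L[7]='n', prepend. Next row=LF[7]=8
  step 11: row=8, L[8]='e', prepend. Next row=LF[8]=5
  step 12: row=5, L[5]='t', prepend. Next row=LF[5]=11
Reversed output: tennesseeVW$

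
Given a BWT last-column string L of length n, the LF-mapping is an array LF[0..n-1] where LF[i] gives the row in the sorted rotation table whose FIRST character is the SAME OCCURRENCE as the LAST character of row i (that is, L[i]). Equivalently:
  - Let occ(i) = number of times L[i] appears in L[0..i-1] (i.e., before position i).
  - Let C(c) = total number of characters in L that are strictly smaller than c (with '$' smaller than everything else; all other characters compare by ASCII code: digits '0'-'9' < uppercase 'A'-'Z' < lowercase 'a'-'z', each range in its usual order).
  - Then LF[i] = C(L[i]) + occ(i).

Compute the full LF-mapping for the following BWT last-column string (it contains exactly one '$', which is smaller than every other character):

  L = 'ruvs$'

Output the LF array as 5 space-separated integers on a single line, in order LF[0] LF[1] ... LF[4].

Char counts: '$':1, 'r':1, 's':1, 'u':1, 'v':1
C (first-col start): C('$')=0, C('r')=1, C('s')=2, C('u')=3, C('v')=4
L[0]='r': occ=0, LF[0]=C('r')+0=1+0=1
L[1]='u': occ=0, LF[1]=C('u')+0=3+0=3
L[2]='v': occ=0, LF[2]=C('v')+0=4+0=4
L[3]='s': occ=0, LF[3]=C('s')+0=2+0=2
L[4]='$': occ=0, LF[4]=C('$')+0=0+0=0

Answer: 1 3 4 2 0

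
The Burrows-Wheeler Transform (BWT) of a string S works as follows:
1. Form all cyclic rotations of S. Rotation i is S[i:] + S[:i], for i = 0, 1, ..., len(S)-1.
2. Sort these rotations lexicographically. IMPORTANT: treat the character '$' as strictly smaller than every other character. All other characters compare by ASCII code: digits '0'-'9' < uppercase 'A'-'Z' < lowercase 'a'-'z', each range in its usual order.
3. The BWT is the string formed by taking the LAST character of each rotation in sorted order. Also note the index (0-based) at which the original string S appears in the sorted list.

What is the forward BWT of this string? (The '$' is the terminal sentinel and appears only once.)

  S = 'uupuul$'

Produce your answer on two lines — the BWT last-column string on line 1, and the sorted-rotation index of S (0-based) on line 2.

Answer: luuuup$
6

Derivation:
All 7 rotations (rotation i = S[i:]+S[:i]):
  rot[0] = uupuul$
  rot[1] = upuul$u
  rot[2] = puul$uu
  rot[3] = uul$uup
  rot[4] = ul$uupu
  rot[5] = l$uupuu
  rot[6] = $uupuul
Sorted (with $ < everything):
  sorted[0] = $uupuul  (last char: 'l')
  sorted[1] = l$uupuu  (last char: 'u')
  sorted[2] = puul$uu  (last char: 'u')
  sorted[3] = ul$uupu  (last char: 'u')
  sorted[4] = upuul$u  (last char: 'u')
  sorted[5] = uul$uup  (last char: 'p')
  sorted[6] = uupuul$  (last char: '$')
Last column: luuuup$
Original string S is at sorted index 6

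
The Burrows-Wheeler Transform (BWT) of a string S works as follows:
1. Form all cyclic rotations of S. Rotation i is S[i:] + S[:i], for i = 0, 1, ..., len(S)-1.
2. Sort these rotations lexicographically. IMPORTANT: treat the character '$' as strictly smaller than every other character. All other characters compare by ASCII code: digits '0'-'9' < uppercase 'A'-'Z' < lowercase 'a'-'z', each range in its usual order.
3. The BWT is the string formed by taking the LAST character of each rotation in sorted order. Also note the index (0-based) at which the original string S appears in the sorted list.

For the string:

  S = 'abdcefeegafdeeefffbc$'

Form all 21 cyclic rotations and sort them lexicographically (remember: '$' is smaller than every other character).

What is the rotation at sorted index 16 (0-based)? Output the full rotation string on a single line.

Answer: fdeeefffbc$abdcefeega

Derivation:
All 21 rotations (rotation i = S[i:]+S[:i]):
  rot[0] = abdcefeegafdeeefffbc$
  rot[1] = bdcefeegafdeeefffbc$a
  rot[2] = dcefeegafdeeefffbc$ab
  rot[3] = cefeegafdeeefffbc$abd
  rot[4] = efeegafdeeefffbc$abdc
  rot[5] = feegafdeeefffbc$abdce
  rot[6] = eegafdeeefffbc$abdcef
  rot[7] = egafdeeefffbc$abdcefe
  rot[8] = gafdeeefffbc$abdcefee
  rot[9] = afdeeefffbc$abdcefeeg
  rot[10] = fdeeefffbc$abdcefeega
  rot[11] = deeefffbc$abdcefeegaf
  rot[12] = eeefffbc$abdcefeegafd
  rot[13] = eefffbc$abdcefeegafde
  rot[14] = efffbc$abdcefeegafdee
  rot[15] = fffbc$abdcefeegafdeee
  rot[16] = ffbc$abdcefeegafdeeef
  rot[17] = fbc$abdcefeegafdeeeff
  rot[18] = bc$abdcefeegafdeeefff
  rot[19] = c$abdcefeegafdeeefffb
  rot[20] = $abdcefeegafdeeefffbc
Sorted (with $ < everything):
  sorted[0] = $abdcefeegafdeeefffbc
  sorted[1] = abdcefeegafdeeefffbc$
  sorted[2] = afdeeefffbc$abdcefeeg
  sorted[3] = bc$abdcefeegafdeeefff
  sorted[4] = bdcefeegafdeeefffbc$a
  sorted[5] = c$abdcefeegafdeeefffb
  sorted[6] = cefeegafdeeefffbc$abd
  sorted[7] = dcefeegafdeeefffbc$ab
  sorted[8] = deeefffbc$abdcefeegaf
  sorted[9] = eeefffbc$abdcefeegafd
  sorted[10] = eefffbc$abdcefeegafde
  sorted[11] = eegafdeeefffbc$abdcef
  sorted[12] = efeegafdeeefffbc$abdc
  sorted[13] = efffbc$abdcefeegafdee
  sorted[14] = egafdeeefffbc$abdcefe
  sorted[15] = fbc$abdcefeegafdeeeff
  sorted[16] = fdeeefffbc$abdcefeega
  sorted[17] = feegafdeeefffbc$abdce
  sorted[18] = ffbc$abdcefeegafdeeef
  sorted[19] = fffbc$abdcefeegafdeee
  sorted[20] = gafdeeefffbc$abdcefee
sorted[16] = fdeeefffbc$abdcefeega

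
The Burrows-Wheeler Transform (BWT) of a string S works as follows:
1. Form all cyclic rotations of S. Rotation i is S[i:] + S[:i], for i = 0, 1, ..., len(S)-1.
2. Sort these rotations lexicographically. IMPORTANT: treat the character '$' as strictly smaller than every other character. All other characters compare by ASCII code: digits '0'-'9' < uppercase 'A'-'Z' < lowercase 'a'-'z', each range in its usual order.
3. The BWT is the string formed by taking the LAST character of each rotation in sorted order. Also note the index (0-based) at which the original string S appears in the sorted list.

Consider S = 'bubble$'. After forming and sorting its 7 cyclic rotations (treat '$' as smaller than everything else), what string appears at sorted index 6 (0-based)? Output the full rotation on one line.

All 7 rotations (rotation i = S[i:]+S[:i]):
  rot[0] = bubble$
  rot[1] = ubble$b
  rot[2] = bble$bu
  rot[3] = ble$bub
  rot[4] = le$bubb
  rot[5] = e$bubbl
  rot[6] = $bubble
Sorted (with $ < everything):
  sorted[0] = $bubble
  sorted[1] = bble$bu
  sorted[2] = ble$bub
  sorted[3] = bubble$
  sorted[4] = e$bubbl
  sorted[5] = le$bubb
  sorted[6] = ubble$b
sorted[6] = ubble$b

Answer: ubble$b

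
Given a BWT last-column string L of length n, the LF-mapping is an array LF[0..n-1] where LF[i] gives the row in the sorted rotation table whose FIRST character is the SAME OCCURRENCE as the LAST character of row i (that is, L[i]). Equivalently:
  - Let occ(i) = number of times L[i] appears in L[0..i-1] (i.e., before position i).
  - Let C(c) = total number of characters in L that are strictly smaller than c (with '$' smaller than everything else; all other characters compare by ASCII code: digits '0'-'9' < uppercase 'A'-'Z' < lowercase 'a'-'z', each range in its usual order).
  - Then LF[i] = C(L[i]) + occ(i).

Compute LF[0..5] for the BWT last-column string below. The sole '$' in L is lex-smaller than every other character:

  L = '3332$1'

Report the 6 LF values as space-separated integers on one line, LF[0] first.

Answer: 3 4 5 2 0 1

Derivation:
Char counts: '$':1, '1':1, '2':1, '3':3
C (first-col start): C('$')=0, C('1')=1, C('2')=2, C('3')=3
L[0]='3': occ=0, LF[0]=C('3')+0=3+0=3
L[1]='3': occ=1, LF[1]=C('3')+1=3+1=4
L[2]='3': occ=2, LF[2]=C('3')+2=3+2=5
L[3]='2': occ=0, LF[3]=C('2')+0=2+0=2
L[4]='$': occ=0, LF[4]=C('$')+0=0+0=0
L[5]='1': occ=0, LF[5]=C('1')+0=1+0=1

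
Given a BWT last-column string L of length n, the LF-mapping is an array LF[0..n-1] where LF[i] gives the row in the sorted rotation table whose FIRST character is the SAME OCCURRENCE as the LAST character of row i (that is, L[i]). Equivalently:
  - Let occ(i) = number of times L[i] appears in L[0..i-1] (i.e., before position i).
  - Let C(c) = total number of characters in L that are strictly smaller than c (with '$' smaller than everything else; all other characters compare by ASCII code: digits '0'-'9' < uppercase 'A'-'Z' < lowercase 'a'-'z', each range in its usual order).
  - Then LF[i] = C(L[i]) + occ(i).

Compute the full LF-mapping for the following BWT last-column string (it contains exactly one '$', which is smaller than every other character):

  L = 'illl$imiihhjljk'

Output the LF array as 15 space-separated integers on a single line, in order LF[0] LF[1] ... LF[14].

Answer: 3 10 11 12 0 4 14 5 6 1 2 7 13 8 9

Derivation:
Char counts: '$':1, 'h':2, 'i':4, 'j':2, 'k':1, 'l':4, 'm':1
C (first-col start): C('$')=0, C('h')=1, C('i')=3, C('j')=7, C('k')=9, C('l')=10, C('m')=14
L[0]='i': occ=0, LF[0]=C('i')+0=3+0=3
L[1]='l': occ=0, LF[1]=C('l')+0=10+0=10
L[2]='l': occ=1, LF[2]=C('l')+1=10+1=11
L[3]='l': occ=2, LF[3]=C('l')+2=10+2=12
L[4]='$': occ=0, LF[4]=C('$')+0=0+0=0
L[5]='i': occ=1, LF[5]=C('i')+1=3+1=4
L[6]='m': occ=0, LF[6]=C('m')+0=14+0=14
L[7]='i': occ=2, LF[7]=C('i')+2=3+2=5
L[8]='i': occ=3, LF[8]=C('i')+3=3+3=6
L[9]='h': occ=0, LF[9]=C('h')+0=1+0=1
L[10]='h': occ=1, LF[10]=C('h')+1=1+1=2
L[11]='j': occ=0, LF[11]=C('j')+0=7+0=7
L[12]='l': occ=3, LF[12]=C('l')+3=10+3=13
L[13]='j': occ=1, LF[13]=C('j')+1=7+1=8
L[14]='k': occ=0, LF[14]=C('k')+0=9+0=9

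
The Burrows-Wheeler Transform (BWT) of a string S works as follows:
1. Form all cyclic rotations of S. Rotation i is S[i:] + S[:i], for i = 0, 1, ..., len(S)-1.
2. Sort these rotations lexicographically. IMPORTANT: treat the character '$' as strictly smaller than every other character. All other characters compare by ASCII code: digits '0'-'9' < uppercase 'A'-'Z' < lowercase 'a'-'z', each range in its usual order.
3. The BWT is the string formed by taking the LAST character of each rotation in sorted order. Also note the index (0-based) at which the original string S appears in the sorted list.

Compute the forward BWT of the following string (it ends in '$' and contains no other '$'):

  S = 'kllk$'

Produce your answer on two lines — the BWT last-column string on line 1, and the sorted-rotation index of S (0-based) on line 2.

All 5 rotations (rotation i = S[i:]+S[:i]):
  rot[0] = kllk$
  rot[1] = llk$k
  rot[2] = lk$kl
  rot[3] = k$kll
  rot[4] = $kllk
Sorted (with $ < everything):
  sorted[0] = $kllk  (last char: 'k')
  sorted[1] = k$kll  (last char: 'l')
  sorted[2] = kllk$  (last char: '$')
  sorted[3] = lk$kl  (last char: 'l')
  sorted[4] = llk$k  (last char: 'k')
Last column: kl$lk
Original string S is at sorted index 2

Answer: kl$lk
2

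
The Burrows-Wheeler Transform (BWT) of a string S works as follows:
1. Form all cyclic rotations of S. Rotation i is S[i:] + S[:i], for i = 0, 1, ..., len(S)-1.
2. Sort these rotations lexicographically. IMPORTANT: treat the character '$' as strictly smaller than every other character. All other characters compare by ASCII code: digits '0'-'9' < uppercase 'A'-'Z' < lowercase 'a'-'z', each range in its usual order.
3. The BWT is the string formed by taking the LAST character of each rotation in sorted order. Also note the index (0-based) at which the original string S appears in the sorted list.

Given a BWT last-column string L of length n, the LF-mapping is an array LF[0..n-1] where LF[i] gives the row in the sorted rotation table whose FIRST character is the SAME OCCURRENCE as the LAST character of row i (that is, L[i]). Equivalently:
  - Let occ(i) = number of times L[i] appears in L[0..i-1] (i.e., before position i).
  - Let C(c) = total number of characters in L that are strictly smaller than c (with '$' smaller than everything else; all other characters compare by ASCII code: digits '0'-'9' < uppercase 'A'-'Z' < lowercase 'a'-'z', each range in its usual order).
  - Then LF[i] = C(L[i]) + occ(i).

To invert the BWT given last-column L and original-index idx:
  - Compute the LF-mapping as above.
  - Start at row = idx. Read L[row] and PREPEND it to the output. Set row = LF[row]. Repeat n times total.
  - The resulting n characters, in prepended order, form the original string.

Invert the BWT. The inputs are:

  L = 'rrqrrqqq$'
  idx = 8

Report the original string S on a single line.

LF mapping: 5 6 1 7 8 2 3 4 0
Walk LF starting at row 8, prepending L[row]:
  step 1: row=8, L[8]='$', prepend. Next row=LF[8]=0
  step 2: row=0, L[0]='r', prepend. Next row=LF[0]=5
  step 3: row=5, L[5]='q', prepend. Next row=LF[5]=2
  step 4: row=2, L[2]='q', prepend. Next row=LF[2]=1
  step 5: row=1, L[1]='r', prepend. Next row=LF[1]=6
  step 6: row=6, L[6]='q', prepend. Next row=LF[6]=3
  step 7: row=3, L[3]='r', prepend. Next row=LF[3]=7
  step 8: row=7, L[7]='q', prepend. Next row=LF[7]=4
  step 9: row=4, L[4]='r', prepend. Next row=LF[4]=8
Reversed output: rqrqrqqr$

Answer: rqrqrqqr$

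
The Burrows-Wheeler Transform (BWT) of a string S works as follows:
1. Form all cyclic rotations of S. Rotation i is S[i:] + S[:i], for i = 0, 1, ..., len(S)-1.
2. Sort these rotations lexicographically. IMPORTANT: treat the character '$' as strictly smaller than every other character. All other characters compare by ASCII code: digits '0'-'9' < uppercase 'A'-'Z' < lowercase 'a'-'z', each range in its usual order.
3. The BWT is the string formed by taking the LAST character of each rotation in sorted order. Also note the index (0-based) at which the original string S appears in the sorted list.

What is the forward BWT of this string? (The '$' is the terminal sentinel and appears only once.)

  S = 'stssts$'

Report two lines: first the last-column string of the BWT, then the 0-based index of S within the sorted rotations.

All 7 rotations (rotation i = S[i:]+S[:i]):
  rot[0] = stssts$
  rot[1] = tssts$s
  rot[2] = ssts$st
  rot[3] = sts$sts
  rot[4] = ts$stss
  rot[5] = s$stsst
  rot[6] = $stssts
Sorted (with $ < everything):
  sorted[0] = $stssts  (last char: 's')
  sorted[1] = s$stsst  (last char: 't')
  sorted[2] = ssts$st  (last char: 't')
  sorted[3] = sts$sts  (last char: 's')
  sorted[4] = stssts$  (last char: '$')
  sorted[5] = ts$stss  (last char: 's')
  sorted[6] = tssts$s  (last char: 's')
Last column: stts$ss
Original string S is at sorted index 4

Answer: stts$ss
4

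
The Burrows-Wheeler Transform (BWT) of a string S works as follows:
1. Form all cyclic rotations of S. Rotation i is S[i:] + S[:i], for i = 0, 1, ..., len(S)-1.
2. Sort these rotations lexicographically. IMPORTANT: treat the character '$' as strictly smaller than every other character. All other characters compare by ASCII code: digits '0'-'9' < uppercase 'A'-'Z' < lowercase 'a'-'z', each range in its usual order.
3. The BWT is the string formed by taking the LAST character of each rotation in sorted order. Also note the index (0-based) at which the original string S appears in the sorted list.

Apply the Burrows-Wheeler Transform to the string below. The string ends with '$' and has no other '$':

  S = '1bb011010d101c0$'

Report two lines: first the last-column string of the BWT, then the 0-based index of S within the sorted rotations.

Answer: 0c1b111d00$0b110
10

Derivation:
All 16 rotations (rotation i = S[i:]+S[:i]):
  rot[0] = 1bb011010d101c0$
  rot[1] = bb011010d101c0$1
  rot[2] = b011010d101c0$1b
  rot[3] = 011010d101c0$1bb
  rot[4] = 11010d101c0$1bb0
  rot[5] = 1010d101c0$1bb01
  rot[6] = 010d101c0$1bb011
  rot[7] = 10d101c0$1bb0110
  rot[8] = 0d101c0$1bb01101
  rot[9] = d101c0$1bb011010
  rot[10] = 101c0$1bb011010d
  rot[11] = 01c0$1bb011010d1
  rot[12] = 1c0$1bb011010d10
  rot[13] = c0$1bb011010d101
  rot[14] = 0$1bb011010d101c
  rot[15] = $1bb011010d101c0
Sorted (with $ < everything):
  sorted[0] = $1bb011010d101c0  (last char: '0')
  sorted[1] = 0$1bb011010d101c  (last char: 'c')
  sorted[2] = 010d101c0$1bb011  (last char: '1')
  sorted[3] = 011010d101c0$1bb  (last char: 'b')
  sorted[4] = 01c0$1bb011010d1  (last char: '1')
  sorted[5] = 0d101c0$1bb01101  (last char: '1')
  sorted[6] = 1010d101c0$1bb01  (last char: '1')
  sorted[7] = 101c0$1bb011010d  (last char: 'd')
  sorted[8] = 10d101c0$1bb0110  (last char: '0')
  sorted[9] = 11010d101c0$1bb0  (last char: '0')
  sorted[10] = 1bb011010d101c0$  (last char: '$')
  sorted[11] = 1c0$1bb011010d10  (last char: '0')
  sorted[12] = b011010d101c0$1b  (last char: 'b')
  sorted[13] = bb011010d101c0$1  (last char: '1')
  sorted[14] = c0$1bb011010d101  (last char: '1')
  sorted[15] = d101c0$1bb011010  (last char: '0')
Last column: 0c1b111d00$0b110
Original string S is at sorted index 10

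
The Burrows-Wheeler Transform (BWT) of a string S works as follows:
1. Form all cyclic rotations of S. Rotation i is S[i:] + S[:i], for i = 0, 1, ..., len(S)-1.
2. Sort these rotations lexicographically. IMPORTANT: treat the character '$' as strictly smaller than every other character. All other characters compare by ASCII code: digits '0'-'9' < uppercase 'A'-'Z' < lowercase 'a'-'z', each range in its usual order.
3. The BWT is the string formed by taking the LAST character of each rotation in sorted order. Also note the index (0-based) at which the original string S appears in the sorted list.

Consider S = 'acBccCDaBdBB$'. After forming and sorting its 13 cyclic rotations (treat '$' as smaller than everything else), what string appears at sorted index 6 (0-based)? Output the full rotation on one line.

All 13 rotations (rotation i = S[i:]+S[:i]):
  rot[0] = acBccCDaBdBB$
  rot[1] = cBccCDaBdBB$a
  rot[2] = BccCDaBdBB$ac
  rot[3] = ccCDaBdBB$acB
  rot[4] = cCDaBdBB$acBc
  rot[5] = CDaBdBB$acBcc
  rot[6] = DaBdBB$acBccC
  rot[7] = aBdBB$acBccCD
  rot[8] = BdBB$acBccCDa
  rot[9] = dBB$acBccCDaB
  rot[10] = BB$acBccCDaBd
  rot[11] = B$acBccCDaBdB
  rot[12] = $acBccCDaBdBB
Sorted (with $ < everything):
  sorted[0] = $acBccCDaBdBB
  sorted[1] = B$acBccCDaBdB
  sorted[2] = BB$acBccCDaBd
  sorted[3] = BccCDaBdBB$ac
  sorted[4] = BdBB$acBccCDa
  sorted[5] = CDaBdBB$acBcc
  sorted[6] = DaBdBB$acBccC
  sorted[7] = aBdBB$acBccCD
  sorted[8] = acBccCDaBdBB$
  sorted[9] = cBccCDaBdBB$a
  sorted[10] = cCDaBdBB$acBc
  sorted[11] = ccCDaBdBB$acB
  sorted[12] = dBB$acBccCDaB
sorted[6] = DaBdBB$acBccC

Answer: DaBdBB$acBccC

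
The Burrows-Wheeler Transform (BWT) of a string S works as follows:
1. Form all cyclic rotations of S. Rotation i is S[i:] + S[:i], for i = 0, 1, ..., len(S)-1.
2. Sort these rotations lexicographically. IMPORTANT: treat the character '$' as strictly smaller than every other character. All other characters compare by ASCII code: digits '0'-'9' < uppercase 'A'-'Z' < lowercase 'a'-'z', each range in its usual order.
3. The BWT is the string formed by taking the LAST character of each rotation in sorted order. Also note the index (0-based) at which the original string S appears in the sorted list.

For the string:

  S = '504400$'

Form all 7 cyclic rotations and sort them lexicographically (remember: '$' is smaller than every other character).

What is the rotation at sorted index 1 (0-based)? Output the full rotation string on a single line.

All 7 rotations (rotation i = S[i:]+S[:i]):
  rot[0] = 504400$
  rot[1] = 04400$5
  rot[2] = 4400$50
  rot[3] = 400$504
  rot[4] = 00$5044
  rot[5] = 0$50440
  rot[6] = $504400
Sorted (with $ < everything):
  sorted[0] = $504400
  sorted[1] = 0$50440
  sorted[2] = 00$5044
  sorted[3] = 04400$5
  sorted[4] = 400$504
  sorted[5] = 4400$50
  sorted[6] = 504400$
sorted[1] = 0$50440

Answer: 0$50440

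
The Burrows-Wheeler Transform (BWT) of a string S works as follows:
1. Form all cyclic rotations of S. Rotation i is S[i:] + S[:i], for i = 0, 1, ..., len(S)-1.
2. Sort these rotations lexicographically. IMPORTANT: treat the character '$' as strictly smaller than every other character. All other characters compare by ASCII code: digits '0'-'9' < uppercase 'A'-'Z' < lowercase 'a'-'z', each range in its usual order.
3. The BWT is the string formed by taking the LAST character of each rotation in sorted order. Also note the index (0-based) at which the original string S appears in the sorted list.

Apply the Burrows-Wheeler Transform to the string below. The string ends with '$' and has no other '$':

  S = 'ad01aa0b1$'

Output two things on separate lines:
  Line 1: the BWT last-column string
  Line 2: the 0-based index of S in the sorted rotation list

All 10 rotations (rotation i = S[i:]+S[:i]):
  rot[0] = ad01aa0b1$
  rot[1] = d01aa0b1$a
  rot[2] = 01aa0b1$ad
  rot[3] = 1aa0b1$ad0
  rot[4] = aa0b1$ad01
  rot[5] = a0b1$ad01a
  rot[6] = 0b1$ad01aa
  rot[7] = b1$ad01aa0
  rot[8] = 1$ad01aa0b
  rot[9] = $ad01aa0b1
Sorted (with $ < everything):
  sorted[0] = $ad01aa0b1  (last char: '1')
  sorted[1] = 01aa0b1$ad  (last char: 'd')
  sorted[2] = 0b1$ad01aa  (last char: 'a')
  sorted[3] = 1$ad01aa0b  (last char: 'b')
  sorted[4] = 1aa0b1$ad0  (last char: '0')
  sorted[5] = a0b1$ad01a  (last char: 'a')
  sorted[6] = aa0b1$ad01  (last char: '1')
  sorted[7] = ad01aa0b1$  (last char: '$')
  sorted[8] = b1$ad01aa0  (last char: '0')
  sorted[9] = d01aa0b1$a  (last char: 'a')
Last column: 1dab0a1$0a
Original string S is at sorted index 7

Answer: 1dab0a1$0a
7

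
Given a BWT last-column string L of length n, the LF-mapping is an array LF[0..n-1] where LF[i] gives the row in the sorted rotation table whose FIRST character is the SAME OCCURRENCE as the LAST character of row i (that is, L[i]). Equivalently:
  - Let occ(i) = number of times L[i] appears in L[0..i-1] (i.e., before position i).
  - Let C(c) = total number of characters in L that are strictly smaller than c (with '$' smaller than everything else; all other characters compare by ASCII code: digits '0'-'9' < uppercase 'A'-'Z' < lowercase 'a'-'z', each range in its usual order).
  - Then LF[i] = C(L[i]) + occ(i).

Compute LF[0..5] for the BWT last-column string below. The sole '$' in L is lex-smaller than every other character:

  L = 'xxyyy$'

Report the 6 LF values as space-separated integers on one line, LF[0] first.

Answer: 1 2 3 4 5 0

Derivation:
Char counts: '$':1, 'x':2, 'y':3
C (first-col start): C('$')=0, C('x')=1, C('y')=3
L[0]='x': occ=0, LF[0]=C('x')+0=1+0=1
L[1]='x': occ=1, LF[1]=C('x')+1=1+1=2
L[2]='y': occ=0, LF[2]=C('y')+0=3+0=3
L[3]='y': occ=1, LF[3]=C('y')+1=3+1=4
L[4]='y': occ=2, LF[4]=C('y')+2=3+2=5
L[5]='$': occ=0, LF[5]=C('$')+0=0+0=0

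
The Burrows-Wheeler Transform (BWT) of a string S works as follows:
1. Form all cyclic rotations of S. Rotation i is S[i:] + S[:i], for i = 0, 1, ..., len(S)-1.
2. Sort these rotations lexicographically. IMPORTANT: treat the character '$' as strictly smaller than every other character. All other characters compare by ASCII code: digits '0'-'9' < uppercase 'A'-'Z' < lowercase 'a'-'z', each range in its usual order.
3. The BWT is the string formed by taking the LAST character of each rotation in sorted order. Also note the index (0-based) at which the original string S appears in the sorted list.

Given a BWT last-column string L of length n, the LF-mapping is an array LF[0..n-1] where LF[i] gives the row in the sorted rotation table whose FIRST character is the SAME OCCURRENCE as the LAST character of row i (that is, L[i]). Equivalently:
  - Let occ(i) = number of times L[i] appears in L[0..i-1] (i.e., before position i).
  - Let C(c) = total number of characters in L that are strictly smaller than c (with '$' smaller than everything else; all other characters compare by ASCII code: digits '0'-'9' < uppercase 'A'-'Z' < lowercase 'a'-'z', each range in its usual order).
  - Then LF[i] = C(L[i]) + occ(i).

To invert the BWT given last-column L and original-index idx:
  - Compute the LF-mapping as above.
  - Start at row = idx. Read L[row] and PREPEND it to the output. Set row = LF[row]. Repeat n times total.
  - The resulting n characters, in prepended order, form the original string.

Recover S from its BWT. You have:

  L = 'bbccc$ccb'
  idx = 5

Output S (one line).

LF mapping: 1 2 4 5 6 0 7 8 3
Walk LF starting at row 5, prepending L[row]:
  step 1: row=5, L[5]='$', prepend. Next row=LF[5]=0
  step 2: row=0, L[0]='b', prepend. Next row=LF[0]=1
  step 3: row=1, L[1]='b', prepend. Next row=LF[1]=2
  step 4: row=2, L[2]='c', prepend. Next row=LF[2]=4
  step 5: row=4, L[4]='c', prepend. Next row=LF[4]=6
  step 6: row=6, L[6]='c', prepend. Next row=LF[6]=7
  step 7: row=7, L[7]='c', prepend. Next row=LF[7]=8
  step 8: row=8, L[8]='b', prepend. Next row=LF[8]=3
  step 9: row=3, L[3]='c', prepend. Next row=LF[3]=5
Reversed output: cbccccbb$

Answer: cbccccbb$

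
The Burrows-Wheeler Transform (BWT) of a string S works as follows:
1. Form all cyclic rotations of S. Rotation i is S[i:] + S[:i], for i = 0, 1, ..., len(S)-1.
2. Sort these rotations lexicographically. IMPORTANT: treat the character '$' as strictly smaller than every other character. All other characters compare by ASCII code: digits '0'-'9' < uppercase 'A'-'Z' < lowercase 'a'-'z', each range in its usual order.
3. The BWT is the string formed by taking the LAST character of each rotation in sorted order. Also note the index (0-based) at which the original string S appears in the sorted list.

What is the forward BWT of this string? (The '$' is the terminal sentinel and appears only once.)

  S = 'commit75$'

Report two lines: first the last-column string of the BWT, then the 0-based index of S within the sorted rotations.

Answer: 57t$mmoci
3

Derivation:
All 9 rotations (rotation i = S[i:]+S[:i]):
  rot[0] = commit75$
  rot[1] = ommit75$c
  rot[2] = mmit75$co
  rot[3] = mit75$com
  rot[4] = it75$comm
  rot[5] = t75$commi
  rot[6] = 75$commit
  rot[7] = 5$commit7
  rot[8] = $commit75
Sorted (with $ < everything):
  sorted[0] = $commit75  (last char: '5')
  sorted[1] = 5$commit7  (last char: '7')
  sorted[2] = 75$commit  (last char: 't')
  sorted[3] = commit75$  (last char: '$')
  sorted[4] = it75$comm  (last char: 'm')
  sorted[5] = mit75$com  (last char: 'm')
  sorted[6] = mmit75$co  (last char: 'o')
  sorted[7] = ommit75$c  (last char: 'c')
  sorted[8] = t75$commi  (last char: 'i')
Last column: 57t$mmoci
Original string S is at sorted index 3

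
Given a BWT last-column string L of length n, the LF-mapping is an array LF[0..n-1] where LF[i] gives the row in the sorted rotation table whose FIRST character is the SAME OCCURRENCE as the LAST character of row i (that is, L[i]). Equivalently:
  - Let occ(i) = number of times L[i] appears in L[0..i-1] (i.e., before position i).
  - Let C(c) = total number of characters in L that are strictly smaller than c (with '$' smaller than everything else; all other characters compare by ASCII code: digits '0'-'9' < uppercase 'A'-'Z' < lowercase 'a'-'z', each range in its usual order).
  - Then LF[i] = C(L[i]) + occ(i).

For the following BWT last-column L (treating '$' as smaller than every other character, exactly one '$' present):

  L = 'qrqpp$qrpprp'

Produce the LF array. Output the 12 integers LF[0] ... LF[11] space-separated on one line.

Answer: 6 9 7 1 2 0 8 10 3 4 11 5

Derivation:
Char counts: '$':1, 'p':5, 'q':3, 'r':3
C (first-col start): C('$')=0, C('p')=1, C('q')=6, C('r')=9
L[0]='q': occ=0, LF[0]=C('q')+0=6+0=6
L[1]='r': occ=0, LF[1]=C('r')+0=9+0=9
L[2]='q': occ=1, LF[2]=C('q')+1=6+1=7
L[3]='p': occ=0, LF[3]=C('p')+0=1+0=1
L[4]='p': occ=1, LF[4]=C('p')+1=1+1=2
L[5]='$': occ=0, LF[5]=C('$')+0=0+0=0
L[6]='q': occ=2, LF[6]=C('q')+2=6+2=8
L[7]='r': occ=1, LF[7]=C('r')+1=9+1=10
L[8]='p': occ=2, LF[8]=C('p')+2=1+2=3
L[9]='p': occ=3, LF[9]=C('p')+3=1+3=4
L[10]='r': occ=2, LF[10]=C('r')+2=9+2=11
L[11]='p': occ=4, LF[11]=C('p')+4=1+4=5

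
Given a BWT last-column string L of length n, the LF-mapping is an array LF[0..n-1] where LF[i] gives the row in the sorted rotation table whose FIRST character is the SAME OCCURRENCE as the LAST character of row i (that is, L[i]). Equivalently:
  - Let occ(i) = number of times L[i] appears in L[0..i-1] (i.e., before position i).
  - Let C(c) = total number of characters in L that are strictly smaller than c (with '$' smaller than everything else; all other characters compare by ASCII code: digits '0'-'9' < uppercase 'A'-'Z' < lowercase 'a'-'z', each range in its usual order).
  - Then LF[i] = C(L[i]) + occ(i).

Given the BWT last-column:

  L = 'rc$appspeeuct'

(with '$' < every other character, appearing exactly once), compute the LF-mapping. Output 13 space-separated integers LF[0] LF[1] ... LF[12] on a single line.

Answer: 9 2 0 1 6 7 10 8 4 5 12 3 11

Derivation:
Char counts: '$':1, 'a':1, 'c':2, 'e':2, 'p':3, 'r':1, 's':1, 't':1, 'u':1
C (first-col start): C('$')=0, C('a')=1, C('c')=2, C('e')=4, C('p')=6, C('r')=9, C('s')=10, C('t')=11, C('u')=12
L[0]='r': occ=0, LF[0]=C('r')+0=9+0=9
L[1]='c': occ=0, LF[1]=C('c')+0=2+0=2
L[2]='$': occ=0, LF[2]=C('$')+0=0+0=0
L[3]='a': occ=0, LF[3]=C('a')+0=1+0=1
L[4]='p': occ=0, LF[4]=C('p')+0=6+0=6
L[5]='p': occ=1, LF[5]=C('p')+1=6+1=7
L[6]='s': occ=0, LF[6]=C('s')+0=10+0=10
L[7]='p': occ=2, LF[7]=C('p')+2=6+2=8
L[8]='e': occ=0, LF[8]=C('e')+0=4+0=4
L[9]='e': occ=1, LF[9]=C('e')+1=4+1=5
L[10]='u': occ=0, LF[10]=C('u')+0=12+0=12
L[11]='c': occ=1, LF[11]=C('c')+1=2+1=3
L[12]='t': occ=0, LF[12]=C('t')+0=11+0=11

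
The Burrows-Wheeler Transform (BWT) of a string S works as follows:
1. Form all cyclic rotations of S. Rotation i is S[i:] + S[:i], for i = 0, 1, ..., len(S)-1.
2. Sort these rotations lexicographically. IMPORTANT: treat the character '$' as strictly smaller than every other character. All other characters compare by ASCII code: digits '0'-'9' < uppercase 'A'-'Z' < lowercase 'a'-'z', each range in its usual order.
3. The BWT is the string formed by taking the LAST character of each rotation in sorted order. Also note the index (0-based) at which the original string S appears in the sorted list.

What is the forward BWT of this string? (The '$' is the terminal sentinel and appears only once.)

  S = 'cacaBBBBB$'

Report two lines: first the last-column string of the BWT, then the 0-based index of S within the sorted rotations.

All 10 rotations (rotation i = S[i:]+S[:i]):
  rot[0] = cacaBBBBB$
  rot[1] = acaBBBBB$c
  rot[2] = caBBBBB$ca
  rot[3] = aBBBBB$cac
  rot[4] = BBBBB$caca
  rot[5] = BBBB$cacaB
  rot[6] = BBB$cacaBB
  rot[7] = BB$cacaBBB
  rot[8] = B$cacaBBBB
  rot[9] = $cacaBBBBB
Sorted (with $ < everything):
  sorted[0] = $cacaBBBBB  (last char: 'B')
  sorted[1] = B$cacaBBBB  (last char: 'B')
  sorted[2] = BB$cacaBBB  (last char: 'B')
  sorted[3] = BBB$cacaBB  (last char: 'B')
  sorted[4] = BBBB$cacaB  (last char: 'B')
  sorted[5] = BBBBB$caca  (last char: 'a')
  sorted[6] = aBBBBB$cac  (last char: 'c')
  sorted[7] = acaBBBBB$c  (last char: 'c')
  sorted[8] = caBBBBB$ca  (last char: 'a')
  sorted[9] = cacaBBBBB$  (last char: '$')
Last column: BBBBBacca$
Original string S is at sorted index 9

Answer: BBBBBacca$
9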